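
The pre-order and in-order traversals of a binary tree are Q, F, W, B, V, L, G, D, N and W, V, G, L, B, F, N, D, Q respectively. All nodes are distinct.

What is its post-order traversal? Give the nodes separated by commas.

G, L, V, B, W, N, D, F, Q

The first element of pre-order is the root; it splits in-order into left and right subtrees.
Root Q: left subtree has 8 nodes {W, V, G, L, B, F, N, D}, right has 0 { }.
  Root F: left subtree has 5 nodes {W, V, G, L, B}, right has 2 {N, D}.
    Root W: left subtree has 0 nodes { }, right has 4 {V, G, L, B}.
      Root B: left subtree has 3 nodes {V, G, L}, right has 0 { }.
        Root V: left subtree has 0 nodes { }, right has 2 {G, L}.
          Root L: left subtree has 1 node {G}, right has 0 { }.
    Root D: left subtree has 1 node {N}, right has 0 { }.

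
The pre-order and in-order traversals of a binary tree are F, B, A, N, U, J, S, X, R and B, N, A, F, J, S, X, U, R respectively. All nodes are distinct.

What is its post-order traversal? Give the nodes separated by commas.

N, A, B, X, S, J, R, U, F

The first element of pre-order is the root; it splits in-order into left and right subtrees.
Root F: left subtree has 3 nodes {B, N, A}, right has 5 {J, S, X, U, R}.
  Root B: left subtree has 0 nodes { }, right has 2 {N, A}.
    Root A: left subtree has 1 node {N}, right has 0 { }.
  Root U: left subtree has 3 nodes {J, S, X}, right has 1 {R}.
    Root J: left subtree has 0 nodes { }, right has 2 {S, X}.
      Root S: left subtree has 0 nodes { }, right has 1 {X}.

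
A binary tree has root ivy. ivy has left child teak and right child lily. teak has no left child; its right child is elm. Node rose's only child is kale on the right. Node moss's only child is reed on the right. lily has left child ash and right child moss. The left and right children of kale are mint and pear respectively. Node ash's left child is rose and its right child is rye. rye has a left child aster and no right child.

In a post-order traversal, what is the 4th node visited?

pear

Post-order visits the left subtree, then the right subtree, then the node.
At ivy: go left to teak.
  At teak: no left child.
  At teak: go right to elm.
    elm is a leaf — visit elm.
  Visit teak.
At ivy: go right to lily.
  At lily: go left to ash.
    At ash: go left to rose.
      At rose: no left child.
      At rose: go right to kale.
        At kale: go left to mint.
          mint is a leaf — visit mint.
        At kale: go right to pear.
          pear is a leaf — visit pear.
        Visit kale.
      Visit rose.
    At ash: go right to rye.
      At rye: go left to aster.
        aster is a leaf — visit aster.
      At rye: no right child.
      Visit rye.
    Visit ash.
  At lily: go right to moss.
    At moss: no left child.
    At moss: go right to reed.
      reed is a leaf — visit reed.
    Visit moss.
  Visit lily.
Visit ivy.
Full post-order sequence: elm, teak, mint, pear, kale, rose, aster, rye, ash, reed, moss, lily, ivy.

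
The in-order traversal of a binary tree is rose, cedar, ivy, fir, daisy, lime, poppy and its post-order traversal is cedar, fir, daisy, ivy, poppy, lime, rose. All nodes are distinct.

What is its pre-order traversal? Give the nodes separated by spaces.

The last element of post-order is the root; it splits in-order into left and right subtrees.
Root rose: left subtree has 0 nodes { }, right has 6 {cedar, ivy, fir, daisy, lime, poppy}.
  Root lime: left subtree has 4 nodes {cedar, ivy, fir, daisy}, right has 1 {poppy}.
    Root ivy: left subtree has 1 node {cedar}, right has 2 {fir, daisy}.
      Root daisy: left subtree has 1 node {fir}, right has 0 { }.

rose lime ivy cedar daisy fir poppy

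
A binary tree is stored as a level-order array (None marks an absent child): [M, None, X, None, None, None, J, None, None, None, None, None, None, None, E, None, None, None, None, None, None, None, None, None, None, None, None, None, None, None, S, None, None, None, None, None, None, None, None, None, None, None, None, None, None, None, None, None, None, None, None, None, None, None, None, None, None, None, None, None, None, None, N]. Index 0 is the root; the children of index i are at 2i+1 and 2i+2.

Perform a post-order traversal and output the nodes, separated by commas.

Post-order visits the left subtree, then the right subtree, then the node.
At M: no left child.
At M: go right to X.
  At X: no left child.
  At X: go right to J.
    At J: no left child.
    At J: go right to E.
      At E: no left child.
      At E: go right to S.
        At S: no left child.
        At S: go right to N.
          N is a leaf — visit N.
        Visit S.
      Visit E.
    Visit J.
  Visit X.
Visit M.

N, S, E, J, X, M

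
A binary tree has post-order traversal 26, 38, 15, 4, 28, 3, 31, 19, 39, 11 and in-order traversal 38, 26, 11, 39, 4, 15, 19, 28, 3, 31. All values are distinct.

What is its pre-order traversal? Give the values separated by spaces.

The last element of post-order is the root; it splits in-order into left and right subtrees.
Root 11: left subtree has 2 nodes {38, 26}, right has 7 {39, 4, 15, 19, 28, 3, 31}.
  Root 38: left subtree has 0 nodes { }, right has 1 {26}.
  Root 39: left subtree has 0 nodes { }, right has 6 {4, 15, 19, 28, 3, 31}.
    Root 19: left subtree has 2 nodes {4, 15}, right has 3 {28, 3, 31}.
      Root 4: left subtree has 0 nodes { }, right has 1 {15}.
      Root 31: left subtree has 2 nodes {28, 3}, right has 0 { }.
        Root 3: left subtree has 1 node {28}, right has 0 { }.

11 38 26 39 19 4 15 31 3 28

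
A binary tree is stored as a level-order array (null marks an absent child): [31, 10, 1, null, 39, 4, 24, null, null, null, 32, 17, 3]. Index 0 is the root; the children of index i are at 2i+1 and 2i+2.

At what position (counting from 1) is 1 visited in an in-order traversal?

In-order visits the left subtree, then the node, then the right subtree.
At 31: go left to 10.
  At 10: no left child.
  Visit 10.
  At 10: go right to 39.
    At 39: no left child.
    Visit 39.
    At 39: go right to 32.
      32 is a leaf — visit 32.
Visit 31.
At 31: go right to 1.
  At 1: go left to 4.
    At 4: go left to 17.
      17 is a leaf — visit 17.
    Visit 4.
    At 4: go right to 3.
      3 is a leaf — visit 3.
  Visit 1.
  At 1: go right to 24.
    24 is a leaf — visit 24.
Full in-order sequence: 10, 39, 32, 31, 17, 4, 3, 1, 24.

8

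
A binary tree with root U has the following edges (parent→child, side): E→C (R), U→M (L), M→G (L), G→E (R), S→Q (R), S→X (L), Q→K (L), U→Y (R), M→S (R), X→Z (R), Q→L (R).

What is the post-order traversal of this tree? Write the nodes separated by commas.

C, E, G, Z, X, K, L, Q, S, M, Y, U

Post-order visits the left subtree, then the right subtree, then the node.
At U: go left to M.
  At M: go left to G.
    At G: no left child.
    At G: go right to E.
      At E: no left child.
      At E: go right to C.
        C is a leaf — visit C.
      Visit E.
    Visit G.
  At M: go right to S.
    At S: go left to X.
      At X: no left child.
      At X: go right to Z.
        Z is a leaf — visit Z.
      Visit X.
    At S: go right to Q.
      At Q: go left to K.
        K is a leaf — visit K.
      At Q: go right to L.
        L is a leaf — visit L.
      Visit Q.
    Visit S.
  Visit M.
At U: go right to Y.
  Y is a leaf — visit Y.
Visit U.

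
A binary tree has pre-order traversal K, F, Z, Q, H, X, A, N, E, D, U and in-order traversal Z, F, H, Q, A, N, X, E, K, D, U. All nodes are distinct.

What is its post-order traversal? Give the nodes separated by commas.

The first element of pre-order is the root; it splits in-order into left and right subtrees.
Root K: left subtree has 8 nodes {Z, F, H, Q, A, N, X, E}, right has 2 {D, U}.
  Root F: left subtree has 1 node {Z}, right has 6 {H, Q, A, N, X, E}.
    Root Q: left subtree has 1 node {H}, right has 4 {A, N, X, E}.
      Root X: left subtree has 2 nodes {A, N}, right has 1 {E}.
        Root A: left subtree has 0 nodes { }, right has 1 {N}.
  Root D: left subtree has 0 nodes { }, right has 1 {U}.

Z, H, N, A, E, X, Q, F, U, D, K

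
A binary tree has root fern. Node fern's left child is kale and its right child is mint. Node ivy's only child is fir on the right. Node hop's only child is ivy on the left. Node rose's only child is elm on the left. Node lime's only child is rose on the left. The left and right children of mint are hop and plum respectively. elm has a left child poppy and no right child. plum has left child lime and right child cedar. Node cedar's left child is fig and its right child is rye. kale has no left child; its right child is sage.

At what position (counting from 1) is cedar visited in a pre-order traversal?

13

Pre-order visits the node, then its left subtree, then its right subtree.
Visit fern.
At fern: go left to kale.
  Visit kale.
  At kale: no left child.
  At kale: go right to sage.
    sage is a leaf — visit sage.
At fern: go right to mint.
  Visit mint.
  At mint: go left to hop.
    Visit hop.
    At hop: go left to ivy.
      Visit ivy.
      At ivy: no left child.
      At ivy: go right to fir.
        fir is a leaf — visit fir.
    At hop: no right child.
  At mint: go right to plum.
    Visit plum.
    At plum: go left to lime.
      Visit lime.
      At lime: go left to rose.
        Visit rose.
        At rose: go left to elm.
          Visit elm.
          At elm: go left to poppy.
            poppy is a leaf — visit poppy.
          At elm: no right child.
        At rose: no right child.
      At lime: no right child.
    At plum: go right to cedar.
      Visit cedar.
      At cedar: go left to fig.
        fig is a leaf — visit fig.
      At cedar: go right to rye.
        rye is a leaf — visit rye.
Full pre-order sequence: fern, kale, sage, mint, hop, ivy, fir, plum, lime, rose, elm, poppy, cedar, fig, rye.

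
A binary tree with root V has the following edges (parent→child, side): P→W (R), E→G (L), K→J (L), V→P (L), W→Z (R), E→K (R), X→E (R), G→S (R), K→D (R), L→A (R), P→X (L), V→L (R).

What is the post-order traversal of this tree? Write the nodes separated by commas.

S, G, J, D, K, E, X, Z, W, P, A, L, V

Post-order visits the left subtree, then the right subtree, then the node.
At V: go left to P.
  At P: go left to X.
    At X: no left child.
    At X: go right to E.
      At E: go left to G.
        At G: no left child.
        At G: go right to S.
          S is a leaf — visit S.
        Visit G.
      At E: go right to K.
        At K: go left to J.
          J is a leaf — visit J.
        At K: go right to D.
          D is a leaf — visit D.
        Visit K.
      Visit E.
    Visit X.
  At P: go right to W.
    At W: no left child.
    At W: go right to Z.
      Z is a leaf — visit Z.
    Visit W.
  Visit P.
At V: go right to L.
  At L: no left child.
  At L: go right to A.
    A is a leaf — visit A.
  Visit L.
Visit V.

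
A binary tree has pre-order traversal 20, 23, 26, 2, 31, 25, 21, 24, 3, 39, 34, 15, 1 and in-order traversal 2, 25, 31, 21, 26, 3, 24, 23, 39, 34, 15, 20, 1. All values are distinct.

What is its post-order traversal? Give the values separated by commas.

25, 21, 31, 2, 3, 24, 26, 15, 34, 39, 23, 1, 20

The first element of pre-order is the root; it splits in-order into left and right subtrees.
Root 20: left subtree has 11 nodes {2, 25, 31, 21, 26, 3, 24, 23, 39, 34, 15}, right has 1 {1}.
  Root 23: left subtree has 7 nodes {2, 25, 31, 21, 26, 3, 24}, right has 3 {39, 34, 15}.
    Root 26: left subtree has 4 nodes {2, 25, 31, 21}, right has 2 {3, 24}.
      Root 2: left subtree has 0 nodes { }, right has 3 {25, 31, 21}.
        Root 31: left subtree has 1 node {25}, right has 1 {21}.
      Root 24: left subtree has 1 node {3}, right has 0 { }.
    Root 39: left subtree has 0 nodes { }, right has 2 {34, 15}.
      Root 34: left subtree has 0 nodes { }, right has 1 {15}.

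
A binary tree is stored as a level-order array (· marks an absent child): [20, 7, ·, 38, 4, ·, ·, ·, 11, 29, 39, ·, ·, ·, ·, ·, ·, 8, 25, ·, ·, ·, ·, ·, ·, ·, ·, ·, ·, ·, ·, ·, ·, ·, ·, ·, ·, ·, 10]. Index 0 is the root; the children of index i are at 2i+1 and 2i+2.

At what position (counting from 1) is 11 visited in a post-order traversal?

Post-order visits the left subtree, then the right subtree, then the node.
At 20: go left to 7.
  At 7: go left to 38.
    At 38: no left child.
    At 38: go right to 11.
      At 11: go left to 8.
        8 is a leaf — visit 8.
      At 11: go right to 25.
        At 25: no left child.
        At 25: go right to 10.
          10 is a leaf — visit 10.
        Visit 25.
      Visit 11.
    Visit 38.
  At 7: go right to 4.
    At 4: go left to 29.
      29 is a leaf — visit 29.
    At 4: go right to 39.
      39 is a leaf — visit 39.
    Visit 4.
  Visit 7.
At 20: no right child.
Visit 20.
Full post-order sequence: 8, 10, 25, 11, 38, 29, 39, 4, 7, 20.

4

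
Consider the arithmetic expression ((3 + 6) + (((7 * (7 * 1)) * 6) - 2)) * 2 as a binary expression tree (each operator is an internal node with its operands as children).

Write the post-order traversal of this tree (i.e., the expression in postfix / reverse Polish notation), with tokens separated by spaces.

Post-order on an expression tree gives postfix notation: for each operator, emit left operand, right operand, then the operator.

3 6 + 7 7 1 * * 6 * 2 - + 2 *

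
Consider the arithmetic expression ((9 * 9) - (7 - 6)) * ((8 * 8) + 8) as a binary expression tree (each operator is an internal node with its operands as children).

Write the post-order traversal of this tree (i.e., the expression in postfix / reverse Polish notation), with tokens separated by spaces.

Post-order on an expression tree gives postfix notation: for each operator, emit left operand, right operand, then the operator.

9 9 * 7 6 - - 8 8 * 8 + *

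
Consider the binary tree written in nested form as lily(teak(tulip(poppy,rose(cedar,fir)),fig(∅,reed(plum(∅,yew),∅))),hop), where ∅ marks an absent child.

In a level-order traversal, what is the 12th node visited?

Level-order visits nodes level by level from the root, left to right within each level.
Level 0: lily
Level 1: teak, hop
Level 2: tulip, fig
Level 3: poppy, rose, reed
Level 4: cedar, fir, plum
Level 5: yew
Full level-order sequence: lily, teak, hop, tulip, fig, poppy, rose, reed, cedar, fir, plum, yew.

yew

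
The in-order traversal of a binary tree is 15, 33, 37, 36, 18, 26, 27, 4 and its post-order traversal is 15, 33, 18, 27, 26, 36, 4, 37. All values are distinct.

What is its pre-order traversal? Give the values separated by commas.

37, 33, 15, 4, 36, 26, 18, 27

The last element of post-order is the root; it splits in-order into left and right subtrees.
Root 37: left subtree has 2 nodes {15, 33}, right has 5 {36, 18, 26, 27, 4}.
  Root 33: left subtree has 1 node {15}, right has 0 { }.
  Root 4: left subtree has 4 nodes {36, 18, 26, 27}, right has 0 { }.
    Root 36: left subtree has 0 nodes { }, right has 3 {18, 26, 27}.
      Root 26: left subtree has 1 node {18}, right has 1 {27}.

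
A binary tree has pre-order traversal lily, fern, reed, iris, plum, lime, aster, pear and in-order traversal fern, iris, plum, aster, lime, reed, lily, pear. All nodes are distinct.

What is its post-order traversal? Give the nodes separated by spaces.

The first element of pre-order is the root; it splits in-order into left and right subtrees.
Root lily: left subtree has 6 nodes {fern, iris, plum, aster, lime, reed}, right has 1 {pear}.
  Root fern: left subtree has 0 nodes { }, right has 5 {iris, plum, aster, lime, reed}.
    Root reed: left subtree has 4 nodes {iris, plum, aster, lime}, right has 0 { }.
      Root iris: left subtree has 0 nodes { }, right has 3 {plum, aster, lime}.
        Root plum: left subtree has 0 nodes { }, right has 2 {aster, lime}.
          Root lime: left subtree has 1 node {aster}, right has 0 { }.

aster lime plum iris reed fern pear lily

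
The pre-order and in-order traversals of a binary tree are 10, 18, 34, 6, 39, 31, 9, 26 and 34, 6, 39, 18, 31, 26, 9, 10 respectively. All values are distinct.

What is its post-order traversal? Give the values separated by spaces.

39 6 34 26 9 31 18 10

The first element of pre-order is the root; it splits in-order into left and right subtrees.
Root 10: left subtree has 7 nodes {34, 6, 39, 18, 31, 26, 9}, right has 0 { }.
  Root 18: left subtree has 3 nodes {34, 6, 39}, right has 3 {31, 26, 9}.
    Root 34: left subtree has 0 nodes { }, right has 2 {6, 39}.
      Root 6: left subtree has 0 nodes { }, right has 1 {39}.
    Root 31: left subtree has 0 nodes { }, right has 2 {26, 9}.
      Root 9: left subtree has 1 node {26}, right has 0 { }.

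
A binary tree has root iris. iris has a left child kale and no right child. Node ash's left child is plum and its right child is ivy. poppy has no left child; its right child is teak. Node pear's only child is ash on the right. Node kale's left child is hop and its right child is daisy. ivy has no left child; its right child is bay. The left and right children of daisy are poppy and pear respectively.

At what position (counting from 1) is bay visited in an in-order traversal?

10

In-order visits the left subtree, then the node, then the right subtree.
At iris: go left to kale.
  At kale: go left to hop.
    hop is a leaf — visit hop.
  Visit kale.
  At kale: go right to daisy.
    At daisy: go left to poppy.
      At poppy: no left child.
      Visit poppy.
      At poppy: go right to teak.
        teak is a leaf — visit teak.
    Visit daisy.
    At daisy: go right to pear.
      At pear: no left child.
      Visit pear.
      At pear: go right to ash.
        At ash: go left to plum.
          plum is a leaf — visit plum.
        Visit ash.
        At ash: go right to ivy.
          At ivy: no left child.
          Visit ivy.
          At ivy: go right to bay.
            bay is a leaf — visit bay.
Visit iris.
At iris: no right child.
Full in-order sequence: hop, kale, poppy, teak, daisy, pear, plum, ash, ivy, bay, iris.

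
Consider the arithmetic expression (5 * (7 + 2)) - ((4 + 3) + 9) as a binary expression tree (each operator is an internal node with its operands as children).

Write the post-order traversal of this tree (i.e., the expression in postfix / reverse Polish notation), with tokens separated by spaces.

5 7 2 + * 4 3 + 9 + -

Post-order on an expression tree gives postfix notation: for each operator, emit left operand, right operand, then the operator.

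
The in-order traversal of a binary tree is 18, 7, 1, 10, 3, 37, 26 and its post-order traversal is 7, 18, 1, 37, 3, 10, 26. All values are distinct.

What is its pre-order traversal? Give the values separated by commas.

26, 10, 1, 18, 7, 3, 37

The last element of post-order is the root; it splits in-order into left and right subtrees.
Root 26: left subtree has 6 nodes {18, 7, 1, 10, 3, 37}, right has 0 { }.
  Root 10: left subtree has 3 nodes {18, 7, 1}, right has 2 {3, 37}.
    Root 1: left subtree has 2 nodes {18, 7}, right has 0 { }.
      Root 18: left subtree has 0 nodes { }, right has 1 {7}.
    Root 3: left subtree has 0 nodes { }, right has 1 {37}.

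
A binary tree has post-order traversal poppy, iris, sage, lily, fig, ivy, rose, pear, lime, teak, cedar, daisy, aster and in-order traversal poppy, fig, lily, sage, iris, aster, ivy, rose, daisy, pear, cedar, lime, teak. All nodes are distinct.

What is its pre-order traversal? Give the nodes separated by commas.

aster, fig, poppy, lily, sage, iris, daisy, rose, ivy, cedar, pear, teak, lime

The last element of post-order is the root; it splits in-order into left and right subtrees.
Root aster: left subtree has 5 nodes {poppy, fig, lily, sage, iris}, right has 7 {ivy, rose, daisy, pear, cedar, lime, teak}.
  Root fig: left subtree has 1 node {poppy}, right has 3 {lily, sage, iris}.
    Root lily: left subtree has 0 nodes { }, right has 2 {sage, iris}.
      Root sage: left subtree has 0 nodes { }, right has 1 {iris}.
  Root daisy: left subtree has 2 nodes {ivy, rose}, right has 4 {pear, cedar, lime, teak}.
    Root rose: left subtree has 1 node {ivy}, right has 0 { }.
    Root cedar: left subtree has 1 node {pear}, right has 2 {lime, teak}.
      Root teak: left subtree has 1 node {lime}, right has 0 { }.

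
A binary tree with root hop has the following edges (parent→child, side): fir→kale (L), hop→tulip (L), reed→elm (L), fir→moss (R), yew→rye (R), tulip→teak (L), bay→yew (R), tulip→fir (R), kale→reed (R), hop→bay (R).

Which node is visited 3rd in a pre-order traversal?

teak

Pre-order visits the node, then its left subtree, then its right subtree.
Visit hop.
At hop: go left to tulip.
  Visit tulip.
  At tulip: go left to teak.
    teak is a leaf — visit teak.
  At tulip: go right to fir.
    Visit fir.
    At fir: go left to kale.
      Visit kale.
      At kale: no left child.
      At kale: go right to reed.
        Visit reed.
        At reed: go left to elm.
          elm is a leaf — visit elm.
        At reed: no right child.
    At fir: go right to moss.
      moss is a leaf — visit moss.
At hop: go right to bay.
  Visit bay.
  At bay: no left child.
  At bay: go right to yew.
    Visit yew.
    At yew: no left child.
    At yew: go right to rye.
      rye is a leaf — visit rye.
Full pre-order sequence: hop, tulip, teak, fir, kale, reed, elm, moss, bay, yew, rye.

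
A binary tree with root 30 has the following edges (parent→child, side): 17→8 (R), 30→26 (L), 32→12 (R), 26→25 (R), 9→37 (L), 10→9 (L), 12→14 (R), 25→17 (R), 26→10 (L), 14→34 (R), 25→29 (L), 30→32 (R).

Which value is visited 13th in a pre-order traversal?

34

Pre-order visits the node, then its left subtree, then its right subtree.
Visit 30.
At 30: go left to 26.
  Visit 26.
  At 26: go left to 10.
    Visit 10.
    At 10: go left to 9.
      Visit 9.
      At 9: go left to 37.
        37 is a leaf — visit 37.
      At 9: no right child.
    At 10: no right child.
  At 26: go right to 25.
    Visit 25.
    At 25: go left to 29.
      29 is a leaf — visit 29.
    At 25: go right to 17.
      Visit 17.
      At 17: no left child.
      At 17: go right to 8.
        8 is a leaf — visit 8.
At 30: go right to 32.
  Visit 32.
  At 32: no left child.
  At 32: go right to 12.
    Visit 12.
    At 12: no left child.
    At 12: go right to 14.
      Visit 14.
      At 14: no left child.
      At 14: go right to 34.
        34 is a leaf — visit 34.
Full pre-order sequence: 30, 26, 10, 9, 37, 25, 29, 17, 8, 32, 12, 14, 34.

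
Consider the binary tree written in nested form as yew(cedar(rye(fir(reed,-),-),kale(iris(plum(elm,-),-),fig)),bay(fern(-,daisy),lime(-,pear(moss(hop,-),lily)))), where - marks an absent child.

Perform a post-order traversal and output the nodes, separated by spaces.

Post-order visits the left subtree, then the right subtree, then the node.
At yew: go left to cedar.
  At cedar: go left to rye.
    At rye: go left to fir.
      At fir: go left to reed.
        reed is a leaf — visit reed.
      At fir: no right child.
      Visit fir.
    At rye: no right child.
    Visit rye.
  At cedar: go right to kale.
    At kale: go left to iris.
      At iris: go left to plum.
        At plum: go left to elm.
          elm is a leaf — visit elm.
        At plum: no right child.
        Visit plum.
      At iris: no right child.
      Visit iris.
    At kale: go right to fig.
      fig is a leaf — visit fig.
    Visit kale.
  Visit cedar.
At yew: go right to bay.
  At bay: go left to fern.
    At fern: no left child.
    At fern: go right to daisy.
      daisy is a leaf — visit daisy.
    Visit fern.
  At bay: go right to lime.
    At lime: no left child.
    At lime: go right to pear.
      At pear: go left to moss.
        At moss: go left to hop.
          hop is a leaf — visit hop.
        At moss: no right child.
        Visit moss.
      At pear: go right to lily.
        lily is a leaf — visit lily.
      Visit pear.
    Visit lime.
  Visit bay.
Visit yew.

reed fir rye elm plum iris fig kale cedar daisy fern hop moss lily pear lime bay yew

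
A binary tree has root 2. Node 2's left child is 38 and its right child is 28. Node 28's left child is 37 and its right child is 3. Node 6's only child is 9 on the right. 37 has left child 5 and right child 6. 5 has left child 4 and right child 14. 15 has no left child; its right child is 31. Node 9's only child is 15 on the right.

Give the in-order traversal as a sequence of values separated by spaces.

38 2 4 5 14 37 6 9 15 31 28 3

In-order visits the left subtree, then the node, then the right subtree.
At 2: go left to 38.
  38 is a leaf — visit 38.
Visit 2.
At 2: go right to 28.
  At 28: go left to 37.
    At 37: go left to 5.
      At 5: go left to 4.
        4 is a leaf — visit 4.
      Visit 5.
      At 5: go right to 14.
        14 is a leaf — visit 14.
    Visit 37.
    At 37: go right to 6.
      At 6: no left child.
      Visit 6.
      At 6: go right to 9.
        At 9: no left child.
        Visit 9.
        At 9: go right to 15.
          At 15: no left child.
          Visit 15.
          At 15: go right to 31.
            31 is a leaf — visit 31.
  Visit 28.
  At 28: go right to 3.
    3 is a leaf — visit 3.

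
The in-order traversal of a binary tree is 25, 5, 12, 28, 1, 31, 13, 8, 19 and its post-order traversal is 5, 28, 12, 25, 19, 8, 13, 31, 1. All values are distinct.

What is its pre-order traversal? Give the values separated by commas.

1, 25, 12, 5, 28, 31, 13, 8, 19

The last element of post-order is the root; it splits in-order into left and right subtrees.
Root 1: left subtree has 4 nodes {25, 5, 12, 28}, right has 4 {31, 13, 8, 19}.
  Root 25: left subtree has 0 nodes { }, right has 3 {5, 12, 28}.
    Root 12: left subtree has 1 node {5}, right has 1 {28}.
  Root 31: left subtree has 0 nodes { }, right has 3 {13, 8, 19}.
    Root 13: left subtree has 0 nodes { }, right has 2 {8, 19}.
      Root 8: left subtree has 0 nodes { }, right has 1 {19}.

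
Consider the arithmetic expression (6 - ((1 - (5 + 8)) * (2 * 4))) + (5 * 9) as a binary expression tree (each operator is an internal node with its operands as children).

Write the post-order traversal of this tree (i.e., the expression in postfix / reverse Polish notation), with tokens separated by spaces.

Post-order on an expression tree gives postfix notation: for each operator, emit left operand, right operand, then the operator.

6 1 5 8 + - 2 4 * * - 5 9 * +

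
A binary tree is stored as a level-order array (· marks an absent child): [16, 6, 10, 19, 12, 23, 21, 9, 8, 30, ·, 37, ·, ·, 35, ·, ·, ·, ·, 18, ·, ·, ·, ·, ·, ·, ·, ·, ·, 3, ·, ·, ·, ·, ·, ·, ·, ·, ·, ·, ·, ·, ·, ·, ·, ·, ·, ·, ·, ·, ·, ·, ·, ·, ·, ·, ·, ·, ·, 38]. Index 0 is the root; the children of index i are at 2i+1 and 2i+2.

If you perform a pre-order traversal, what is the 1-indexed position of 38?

15

Pre-order visits the node, then its left subtree, then its right subtree.
Visit 16.
At 16: go left to 6.
  Visit 6.
  At 6: go left to 19.
    Visit 19.
    At 19: go left to 9.
      9 is a leaf — visit 9.
    At 19: go right to 8.
      8 is a leaf — visit 8.
  At 6: go right to 12.
    Visit 12.
    At 12: go left to 30.
      Visit 30.
      At 30: go left to 18.
        18 is a leaf — visit 18.
      At 30: no right child.
    At 12: no right child.
At 16: go right to 10.
  Visit 10.
  At 10: go left to 23.
    Visit 23.
    At 23: go left to 37.
      37 is a leaf — visit 37.
    At 23: no right child.
  At 10: go right to 21.
    Visit 21.
    At 21: no left child.
    At 21: go right to 35.
      Visit 35.
      At 35: go left to 3.
        Visit 3.
        At 3: go left to 38.
          38 is a leaf — visit 38.
        At 3: no right child.
      At 35: no right child.
Full pre-order sequence: 16, 6, 19, 9, 8, 12, 30, 18, 10, 23, 37, 21, 35, 3, 38.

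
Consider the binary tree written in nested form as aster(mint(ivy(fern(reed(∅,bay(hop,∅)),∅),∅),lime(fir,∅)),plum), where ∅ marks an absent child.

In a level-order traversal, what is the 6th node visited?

Level-order visits nodes level by level from the root, left to right within each level.
Level 0: aster
Level 1: mint, plum
Level 2: ivy, lime
Level 3: fern, fir
Level 4: reed
Level 5: bay
Level 6: hop
Full level-order sequence: aster, mint, plum, ivy, lime, fern, fir, reed, bay, hop.

fern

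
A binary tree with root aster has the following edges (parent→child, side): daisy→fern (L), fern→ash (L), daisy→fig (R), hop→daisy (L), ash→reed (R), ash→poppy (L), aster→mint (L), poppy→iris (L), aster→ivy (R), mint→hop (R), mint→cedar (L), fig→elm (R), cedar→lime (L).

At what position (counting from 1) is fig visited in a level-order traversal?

Level-order visits nodes level by level from the root, left to right within each level.
Level 0: aster
Level 1: mint, ivy
Level 2: cedar, hop
Level 3: lime, daisy
Level 4: fern, fig
Level 5: ash, elm
Level 6: poppy, reed
Level 7: iris
Full level-order sequence: aster, mint, ivy, cedar, hop, lime, daisy, fern, fig, ash, elm, poppy, reed, iris.

9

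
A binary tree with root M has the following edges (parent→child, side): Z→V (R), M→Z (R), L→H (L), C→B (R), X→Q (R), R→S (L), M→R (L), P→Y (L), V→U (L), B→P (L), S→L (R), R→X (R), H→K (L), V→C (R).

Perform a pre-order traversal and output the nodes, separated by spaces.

M R S L H K X Q Z V U C B P Y

Pre-order visits the node, then its left subtree, then its right subtree.
Visit M.
At M: go left to R.
  Visit R.
  At R: go left to S.
    Visit S.
    At S: no left child.
    At S: go right to L.
      Visit L.
      At L: go left to H.
        Visit H.
        At H: go left to K.
          K is a leaf — visit K.
        At H: no right child.
      At L: no right child.
  At R: go right to X.
    Visit X.
    At X: no left child.
    At X: go right to Q.
      Q is a leaf — visit Q.
At M: go right to Z.
  Visit Z.
  At Z: no left child.
  At Z: go right to V.
    Visit V.
    At V: go left to U.
      U is a leaf — visit U.
    At V: go right to C.
      Visit C.
      At C: no left child.
      At C: go right to B.
        Visit B.
        At B: go left to P.
          Visit P.
          At P: go left to Y.
            Y is a leaf — visit Y.
          At P: no right child.
        At B: no right child.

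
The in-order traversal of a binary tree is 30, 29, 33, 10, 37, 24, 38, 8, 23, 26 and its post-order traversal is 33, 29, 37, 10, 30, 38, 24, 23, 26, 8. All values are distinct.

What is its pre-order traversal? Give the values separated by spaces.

8 24 30 10 29 33 37 38 26 23

The last element of post-order is the root; it splits in-order into left and right subtrees.
Root 8: left subtree has 7 nodes {30, 29, 33, 10, 37, 24, 38}, right has 2 {23, 26}.
  Root 24: left subtree has 5 nodes {30, 29, 33, 10, 37}, right has 1 {38}.
    Root 30: left subtree has 0 nodes { }, right has 4 {29, 33, 10, 37}.
      Root 10: left subtree has 2 nodes {29, 33}, right has 1 {37}.
        Root 29: left subtree has 0 nodes { }, right has 1 {33}.
  Root 26: left subtree has 1 node {23}, right has 0 { }.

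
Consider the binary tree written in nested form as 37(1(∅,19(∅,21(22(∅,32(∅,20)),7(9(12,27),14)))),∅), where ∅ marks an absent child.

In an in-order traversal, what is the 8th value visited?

9

In-order visits the left subtree, then the node, then the right subtree.
At 37: go left to 1.
  At 1: no left child.
  Visit 1.
  At 1: go right to 19.
    At 19: no left child.
    Visit 19.
    At 19: go right to 21.
      At 21: go left to 22.
        At 22: no left child.
        Visit 22.
        At 22: go right to 32.
          At 32: no left child.
          Visit 32.
          At 32: go right to 20.
            20 is a leaf — visit 20.
      Visit 21.
      At 21: go right to 7.
        At 7: go left to 9.
          At 9: go left to 12.
            12 is a leaf — visit 12.
          Visit 9.
          At 9: go right to 27.
            27 is a leaf — visit 27.
        Visit 7.
        At 7: go right to 14.
          14 is a leaf — visit 14.
Visit 37.
At 37: no right child.
Full in-order sequence: 1, 19, 22, 32, 20, 21, 12, 9, 27, 7, 14, 37.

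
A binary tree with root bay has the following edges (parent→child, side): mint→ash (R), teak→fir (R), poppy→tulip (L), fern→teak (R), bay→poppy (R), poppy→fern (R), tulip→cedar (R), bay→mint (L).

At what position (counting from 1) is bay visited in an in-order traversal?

3

In-order visits the left subtree, then the node, then the right subtree.
At bay: go left to mint.
  At mint: no left child.
  Visit mint.
  At mint: go right to ash.
    ash is a leaf — visit ash.
Visit bay.
At bay: go right to poppy.
  At poppy: go left to tulip.
    At tulip: no left child.
    Visit tulip.
    At tulip: go right to cedar.
      cedar is a leaf — visit cedar.
  Visit poppy.
  At poppy: go right to fern.
    At fern: no left child.
    Visit fern.
    At fern: go right to teak.
      At teak: no left child.
      Visit teak.
      At teak: go right to fir.
        fir is a leaf — visit fir.
Full in-order sequence: mint, ash, bay, tulip, cedar, poppy, fern, teak, fir.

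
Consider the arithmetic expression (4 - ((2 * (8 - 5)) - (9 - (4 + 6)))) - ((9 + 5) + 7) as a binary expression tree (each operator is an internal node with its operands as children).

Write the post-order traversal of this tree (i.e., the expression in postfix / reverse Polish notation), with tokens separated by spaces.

4 2 8 5 - * 9 4 6 + - - - 9 5 + 7 + -

Post-order on an expression tree gives postfix notation: for each operator, emit left operand, right operand, then the operator.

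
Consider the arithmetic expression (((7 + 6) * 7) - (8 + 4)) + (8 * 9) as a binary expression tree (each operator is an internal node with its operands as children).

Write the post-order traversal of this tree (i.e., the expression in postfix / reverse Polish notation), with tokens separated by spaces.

Post-order on an expression tree gives postfix notation: for each operator, emit left operand, right operand, then the operator.

7 6 + 7 * 8 4 + - 8 9 * +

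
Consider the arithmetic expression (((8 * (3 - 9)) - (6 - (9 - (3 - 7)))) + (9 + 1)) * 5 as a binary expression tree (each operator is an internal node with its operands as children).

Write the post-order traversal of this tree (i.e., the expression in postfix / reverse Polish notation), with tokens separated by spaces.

Post-order on an expression tree gives postfix notation: for each operator, emit left operand, right operand, then the operator.

8 3 9 - * 6 9 3 7 - - - - 9 1 + + 5 *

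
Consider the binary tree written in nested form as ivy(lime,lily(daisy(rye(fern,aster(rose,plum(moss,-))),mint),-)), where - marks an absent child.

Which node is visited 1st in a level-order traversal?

ivy

Level-order visits nodes level by level from the root, left to right within each level.
Level 0: ivy
Level 1: lime, lily
Level 2: daisy
Level 3: rye, mint
Level 4: fern, aster
Level 5: rose, plum
Level 6: moss
Full level-order sequence: ivy, lime, lily, daisy, rye, mint, fern, aster, rose, plum, moss.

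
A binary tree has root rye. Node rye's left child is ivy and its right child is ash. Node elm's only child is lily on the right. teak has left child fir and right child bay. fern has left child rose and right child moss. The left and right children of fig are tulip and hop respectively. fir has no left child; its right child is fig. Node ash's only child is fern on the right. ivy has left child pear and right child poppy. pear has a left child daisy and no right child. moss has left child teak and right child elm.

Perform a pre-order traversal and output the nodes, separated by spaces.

rye ivy pear daisy poppy ash fern rose moss teak fir fig tulip hop bay elm lily

Pre-order visits the node, then its left subtree, then its right subtree.
Visit rye.
At rye: go left to ivy.
  Visit ivy.
  At ivy: go left to pear.
    Visit pear.
    At pear: go left to daisy.
      daisy is a leaf — visit daisy.
    At pear: no right child.
  At ivy: go right to poppy.
    poppy is a leaf — visit poppy.
At rye: go right to ash.
  Visit ash.
  At ash: no left child.
  At ash: go right to fern.
    Visit fern.
    At fern: go left to rose.
      rose is a leaf — visit rose.
    At fern: go right to moss.
      Visit moss.
      At moss: go left to teak.
        Visit teak.
        At teak: go left to fir.
          Visit fir.
          At fir: no left child.
          At fir: go right to fig.
            Visit fig.
            At fig: go left to tulip.
              tulip is a leaf — visit tulip.
            At fig: go right to hop.
              hop is a leaf — visit hop.
        At teak: go right to bay.
          bay is a leaf — visit bay.
      At moss: go right to elm.
        Visit elm.
        At elm: no left child.
        At elm: go right to lily.
          lily is a leaf — visit lily.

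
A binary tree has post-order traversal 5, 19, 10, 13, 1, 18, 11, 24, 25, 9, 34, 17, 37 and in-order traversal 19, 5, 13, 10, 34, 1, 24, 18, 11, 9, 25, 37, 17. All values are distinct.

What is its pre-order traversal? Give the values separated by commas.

The last element of post-order is the root; it splits in-order into left and right subtrees.
Root 37: left subtree has 11 nodes {19, 5, 13, 10, 34, 1, 24, 18, 11, 9, 25}, right has 1 {17}.
  Root 34: left subtree has 4 nodes {19, 5, 13, 10}, right has 6 {1, 24, 18, 11, 9, 25}.
    Root 13: left subtree has 2 nodes {19, 5}, right has 1 {10}.
      Root 19: left subtree has 0 nodes { }, right has 1 {5}.
    Root 9: left subtree has 4 nodes {1, 24, 18, 11}, right has 1 {25}.
      Root 24: left subtree has 1 node {1}, right has 2 {18, 11}.
        Root 11: left subtree has 1 node {18}, right has 0 { }.

37, 34, 13, 19, 5, 10, 9, 24, 1, 11, 18, 25, 17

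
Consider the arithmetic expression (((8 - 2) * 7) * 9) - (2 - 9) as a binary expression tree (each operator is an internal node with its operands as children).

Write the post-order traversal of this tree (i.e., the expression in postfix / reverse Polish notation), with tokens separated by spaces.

8 2 - 7 * 9 * 2 9 - -

Post-order on an expression tree gives postfix notation: for each operator, emit left operand, right operand, then the operator.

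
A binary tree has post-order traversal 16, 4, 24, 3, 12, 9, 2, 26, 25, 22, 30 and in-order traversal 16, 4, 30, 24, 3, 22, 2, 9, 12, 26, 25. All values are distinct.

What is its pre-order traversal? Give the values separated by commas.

30, 4, 16, 22, 3, 24, 25, 26, 2, 9, 12

The last element of post-order is the root; it splits in-order into left and right subtrees.
Root 30: left subtree has 2 nodes {16, 4}, right has 8 {24, 3, 22, 2, 9, 12, 26, 25}.
  Root 4: left subtree has 1 node {16}, right has 0 { }.
  Root 22: left subtree has 2 nodes {24, 3}, right has 5 {2, 9, 12, 26, 25}.
    Root 3: left subtree has 1 node {24}, right has 0 { }.
    Root 25: left subtree has 4 nodes {2, 9, 12, 26}, right has 0 { }.
      Root 26: left subtree has 3 nodes {2, 9, 12}, right has 0 { }.
        Root 2: left subtree has 0 nodes { }, right has 2 {9, 12}.
          Root 9: left subtree has 0 nodes { }, right has 1 {12}.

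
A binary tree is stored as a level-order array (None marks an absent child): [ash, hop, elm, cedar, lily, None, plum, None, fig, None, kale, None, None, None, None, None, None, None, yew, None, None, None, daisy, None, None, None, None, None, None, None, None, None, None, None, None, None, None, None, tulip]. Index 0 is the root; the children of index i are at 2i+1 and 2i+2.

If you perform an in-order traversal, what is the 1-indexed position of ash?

9

In-order visits the left subtree, then the node, then the right subtree.
At ash: go left to hop.
  At hop: go left to cedar.
    At cedar: no left child.
    Visit cedar.
    At cedar: go right to fig.
      At fig: no left child.
      Visit fig.
      At fig: go right to yew.
        At yew: no left child.
        Visit yew.
        At yew: go right to tulip.
          tulip is a leaf — visit tulip.
  Visit hop.
  At hop: go right to lily.
    At lily: no left child.
    Visit lily.
    At lily: go right to kale.
      At kale: no left child.
      Visit kale.
      At kale: go right to daisy.
        daisy is a leaf — visit daisy.
Visit ash.
At ash: go right to elm.
  At elm: no left child.
  Visit elm.
  At elm: go right to plum.
    plum is a leaf — visit plum.
Full in-order sequence: cedar, fig, yew, tulip, hop, lily, kale, daisy, ash, elm, plum.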